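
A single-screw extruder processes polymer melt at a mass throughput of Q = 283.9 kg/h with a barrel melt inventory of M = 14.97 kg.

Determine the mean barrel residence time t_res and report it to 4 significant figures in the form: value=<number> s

Throughput in SI: Q_s = 283.9 kg/h ÷ 3600 s/h = 0.0788611 kg/s
Mean residence time: t_res = M/Q_s = 14.97 kg / 0.0788611 kg/s = 189.827 s

value=189.8 s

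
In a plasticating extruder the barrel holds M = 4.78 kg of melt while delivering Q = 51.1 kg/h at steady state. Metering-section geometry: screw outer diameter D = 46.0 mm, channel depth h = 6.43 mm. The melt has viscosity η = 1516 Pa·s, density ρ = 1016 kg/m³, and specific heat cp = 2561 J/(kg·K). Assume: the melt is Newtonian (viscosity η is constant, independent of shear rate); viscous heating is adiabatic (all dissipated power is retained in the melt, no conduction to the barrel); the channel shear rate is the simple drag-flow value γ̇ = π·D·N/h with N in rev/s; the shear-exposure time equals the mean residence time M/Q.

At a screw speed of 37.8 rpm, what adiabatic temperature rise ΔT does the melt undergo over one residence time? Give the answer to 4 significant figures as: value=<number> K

value=39.34 K

Q_s = Q / 3600 = 51.1 / 3600 = 0.0141944 kg/s
t_res = M / Q_s = 4.78 ÷ 0.0141944 = 336.751 s
D = 46.0 mm = 0.046 m;  h = 6.43 mm = 0.00643 m;  N = 37.8 rpm / 60 = 0.63 rev/s
γ̇ = π·D·N / h = π · 0.046 · 0.63 / 0.00643 = 14.1592 s⁻¹
ΔT = η·γ̇²·t_res / (ρ·cp) = 1516 · (14.1592)² · 336.751 / (1016 · 2561) = 39.3351 K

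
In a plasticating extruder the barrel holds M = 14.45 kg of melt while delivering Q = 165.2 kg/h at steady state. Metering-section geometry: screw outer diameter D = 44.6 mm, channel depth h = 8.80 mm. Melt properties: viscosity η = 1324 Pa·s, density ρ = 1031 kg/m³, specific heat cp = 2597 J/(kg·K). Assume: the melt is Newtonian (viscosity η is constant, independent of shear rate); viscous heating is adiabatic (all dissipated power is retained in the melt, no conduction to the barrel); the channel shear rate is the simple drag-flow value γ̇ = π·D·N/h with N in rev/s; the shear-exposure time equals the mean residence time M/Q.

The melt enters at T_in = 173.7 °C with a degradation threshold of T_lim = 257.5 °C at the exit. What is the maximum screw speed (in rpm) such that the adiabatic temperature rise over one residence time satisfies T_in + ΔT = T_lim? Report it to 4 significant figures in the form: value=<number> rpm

Throughput in SI: Q_s = 165.2 kg/h ÷ 3600 s/h = 0.0458889 kg/s
t_res = M / Q_s = 14.45 ÷ 0.0458889 = 314.891 s
D = 44.6 mm = 0.0446 m;  h = 8.80 mm = 0.0088 m
ΔT_a = T_lim − T_in = 257.5 °C − 173.7 °C = 83.8 K
γ̇_max² = ΔT_a·ρ·cp/(η·t_res) = 83.8·1031·2597/(1324·314.891) = 538.178 s⁻²
Take the square root: γ̇_max = √(538.178) = 23.1987 s⁻¹
N_max = γ̇_max·h / (π·D) = 23.1987 · 0.0088 / (π · 0.0446) = 1.45701 rev/s = 87.4203 rpm

value=87.42 rpm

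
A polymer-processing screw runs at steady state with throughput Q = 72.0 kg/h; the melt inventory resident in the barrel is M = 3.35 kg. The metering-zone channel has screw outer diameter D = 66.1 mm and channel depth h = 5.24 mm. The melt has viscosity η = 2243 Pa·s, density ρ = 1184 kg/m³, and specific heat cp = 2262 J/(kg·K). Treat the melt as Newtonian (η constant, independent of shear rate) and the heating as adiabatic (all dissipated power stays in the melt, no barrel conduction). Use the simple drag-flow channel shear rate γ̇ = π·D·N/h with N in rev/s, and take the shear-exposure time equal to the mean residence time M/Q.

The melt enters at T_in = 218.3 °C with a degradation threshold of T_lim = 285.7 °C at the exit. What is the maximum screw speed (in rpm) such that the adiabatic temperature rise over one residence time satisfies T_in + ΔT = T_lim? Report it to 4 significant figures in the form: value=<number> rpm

Throughput in SI: Q_s = 72.0 kg/h ÷ 3600 s/h = 0.02 kg/s
t_res = M / Q_s = 3.35 ÷ 0.02 = 167.5 s
Geometry in SI: D = 66.1 mm → 0.0661 m, h = 5.24 mm → 0.00524 m
ΔT_a = T_lim − T_in = 285.7 °C − 218.3 °C = 67.4 K
γ̇_max² = ΔT_a·ρ·cp/(η·t_res) = 67.4·1184·2262/(2243·167.5) = 480.463 s⁻²
γ̇_max = sqrt(480.463) = 21.9195 s⁻¹
N_max = γ̇_max h / (πD) = 21.9195·0.00524/(π·0.0661) = 0.553108 rev/s → ×60 = 33.1865 rpm

value=33.19 rpm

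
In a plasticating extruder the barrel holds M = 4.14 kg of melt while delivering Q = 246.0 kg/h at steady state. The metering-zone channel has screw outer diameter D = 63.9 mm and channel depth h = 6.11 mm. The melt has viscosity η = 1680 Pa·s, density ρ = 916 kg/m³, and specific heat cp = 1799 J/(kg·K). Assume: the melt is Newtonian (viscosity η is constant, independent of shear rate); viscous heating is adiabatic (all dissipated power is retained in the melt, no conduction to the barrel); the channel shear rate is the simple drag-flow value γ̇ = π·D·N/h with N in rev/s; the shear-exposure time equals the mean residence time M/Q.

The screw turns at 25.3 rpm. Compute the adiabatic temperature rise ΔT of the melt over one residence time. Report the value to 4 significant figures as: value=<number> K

value=11.86 K

Q_s = Q / 3600 = 246.0 / 3600 = 0.0683333 kg/s
t_res = M / Q_s = 4.14 ÷ 0.0683333 = 60.5854 s
Convert to SI: D = 0.0639 m, h = 0.00611 m, N = 25.3/60 = 0.421667 rev/s
γ̇ = π D N / h = (π)(0.0639)(0.421667) / 0.00611 = 13.8541 s⁻¹
ΔT = η·γ̇²·t_res / (ρ·cp) = 1680 · (13.8541)² · 60.5854 / (916 · 1799) = 11.8552 K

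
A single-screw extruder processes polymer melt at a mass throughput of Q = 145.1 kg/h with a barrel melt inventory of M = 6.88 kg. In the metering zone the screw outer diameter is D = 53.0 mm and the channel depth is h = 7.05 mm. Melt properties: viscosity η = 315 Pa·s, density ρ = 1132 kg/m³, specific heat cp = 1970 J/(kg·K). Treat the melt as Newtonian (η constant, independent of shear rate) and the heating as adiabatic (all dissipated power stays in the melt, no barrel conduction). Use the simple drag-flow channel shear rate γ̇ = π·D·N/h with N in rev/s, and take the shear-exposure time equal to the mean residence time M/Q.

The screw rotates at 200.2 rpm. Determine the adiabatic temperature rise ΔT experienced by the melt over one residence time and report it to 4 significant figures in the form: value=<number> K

value=149.7 K

Throughput in SI: Q_s = 145.1 kg/h ÷ 3600 s/h = 0.0403056 kg/s
Mean residence time: t_res = M/Q_s = 6.88 kg / 0.0403056 kg/s = 170.696 s
Geometry in metres: D = 53.0 mm → 0.053 m, h = 7.05 mm → 0.00705 m; screw speed N = 200.2 rpm = 3.33667 rev/s
γ̇ = π D N / h = (π)(0.053)(3.33667) / 0.00705 = 78.8042 s⁻¹
ΔT = η·γ̇²·t_res / (ρ·cp) = 315 · (78.8042)² · 170.696 / (1132 · 1970) = 149.734 K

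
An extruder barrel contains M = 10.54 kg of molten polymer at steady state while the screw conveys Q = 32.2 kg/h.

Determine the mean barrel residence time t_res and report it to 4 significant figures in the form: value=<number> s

value=1178. s

Throughput in SI: Q_s = 32.2 kg/h ÷ 3600 s/h = 0.00894444 kg/s
Mean residence time: t_res = M/Q_s = 10.54 kg / 0.00894444 kg/s = 1178.39 s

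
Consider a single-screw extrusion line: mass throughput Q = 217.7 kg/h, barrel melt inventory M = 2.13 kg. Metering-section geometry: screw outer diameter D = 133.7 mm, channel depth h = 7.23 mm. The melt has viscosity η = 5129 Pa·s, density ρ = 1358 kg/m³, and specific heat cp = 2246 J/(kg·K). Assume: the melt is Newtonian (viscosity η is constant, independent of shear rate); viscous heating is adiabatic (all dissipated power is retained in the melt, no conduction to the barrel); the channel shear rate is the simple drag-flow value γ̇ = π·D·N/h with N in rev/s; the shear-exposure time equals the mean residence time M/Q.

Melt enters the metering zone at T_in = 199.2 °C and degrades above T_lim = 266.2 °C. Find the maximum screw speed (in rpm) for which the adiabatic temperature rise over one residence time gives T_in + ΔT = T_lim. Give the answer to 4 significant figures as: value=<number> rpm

value=34.74 rpm

Convert throughput: Q = 217.7 kg/h = 217.7/3600 = 0.0604722 kg/s
Mean residence time: t_res = M/Q_s = 2.13 kg / 0.0604722 kg/s = 35.2228 s
D = 133.7 mm = 0.1337 m;  h = 7.23 mm = 0.00723 m
Allowable rise: ΔT_a = T_lim − T_in = 266.2 − 199.2 = 67 K
γ̇_max² = ΔT_a·ρ·cp/(η·t_res) = 67·1358·2246/(5129·35.2228) = 1131.17 s⁻²
γ̇_max = √1131.17 = 33.6329 s⁻¹
N_max = γ̇_max·h / (π·D) = 33.6329 · 0.00723 / (π · 0.1337) = 0.578923 rev/s = 34.7354 rpm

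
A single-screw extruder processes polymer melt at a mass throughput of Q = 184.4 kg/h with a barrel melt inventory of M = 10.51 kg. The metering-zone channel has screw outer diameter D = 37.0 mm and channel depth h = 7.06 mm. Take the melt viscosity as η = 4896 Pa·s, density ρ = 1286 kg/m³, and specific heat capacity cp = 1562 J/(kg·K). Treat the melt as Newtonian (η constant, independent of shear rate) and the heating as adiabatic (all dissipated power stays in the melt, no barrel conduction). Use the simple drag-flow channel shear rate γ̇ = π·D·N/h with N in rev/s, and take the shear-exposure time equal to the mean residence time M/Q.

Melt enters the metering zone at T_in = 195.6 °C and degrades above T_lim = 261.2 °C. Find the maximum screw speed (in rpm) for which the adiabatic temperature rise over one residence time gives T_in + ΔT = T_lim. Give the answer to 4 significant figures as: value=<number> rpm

value=41.74 rpm

Throughput in SI: Q_s = 184.4 kg/h ÷ 3600 s/h = 0.0512222 kg/s
t_res = M / Q_s = 10.51 / 0.0512222 = 205.184 s
Convert to metres: D = 0.037 m, h = 0.00706 m
ΔT_a = T_lim − T_in = 261.2 − 195.6 = 65.6 K
γ̇_max² = ΔT_a·ρ·cp / (η·t_res) = [65.6 × 1286 × 1562] / [4896 × 205.184] = 131.172 s⁻²
γ̇_max = √131.172 = 11.453 s⁻¹
N_max = γ̇_max h / (πD) = 11.453·0.00706/(π·0.037) = 0.695622 rev/s → ×60 = 41.7373 rpm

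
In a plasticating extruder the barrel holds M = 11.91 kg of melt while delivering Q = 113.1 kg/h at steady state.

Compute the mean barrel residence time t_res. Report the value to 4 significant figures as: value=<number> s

Convert throughput: Q = 113.1 kg/h = 113.1/3600 = 0.0314167 kg/s
Mean residence time: t_res = M/Q_s = 11.91 kg / 0.0314167 kg/s = 379.098 s

value=379.1 s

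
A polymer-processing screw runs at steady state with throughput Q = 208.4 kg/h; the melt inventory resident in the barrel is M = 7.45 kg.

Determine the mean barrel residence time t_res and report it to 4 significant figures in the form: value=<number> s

value=128.7 s

Convert throughput: Q = 208.4 kg/h = 208.4/3600 = 0.0578889 kg/s
Mean residence time: t_res = M/Q_s = 7.45 kg / 0.0578889 kg/s = 128.695 s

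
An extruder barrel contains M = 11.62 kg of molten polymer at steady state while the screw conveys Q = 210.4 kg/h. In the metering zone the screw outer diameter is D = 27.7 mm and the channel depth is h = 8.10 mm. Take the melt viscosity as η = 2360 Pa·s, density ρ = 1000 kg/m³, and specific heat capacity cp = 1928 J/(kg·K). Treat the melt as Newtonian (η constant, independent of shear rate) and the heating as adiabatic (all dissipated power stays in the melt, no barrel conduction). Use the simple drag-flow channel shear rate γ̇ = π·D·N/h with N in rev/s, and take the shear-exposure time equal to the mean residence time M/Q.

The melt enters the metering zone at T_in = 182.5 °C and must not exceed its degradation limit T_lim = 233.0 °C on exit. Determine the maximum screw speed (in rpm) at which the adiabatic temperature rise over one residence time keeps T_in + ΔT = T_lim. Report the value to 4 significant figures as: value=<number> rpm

Convert throughput: Q = 210.4 kg/h = 210.4/3600 = 0.0584444 kg/s
t_res = M / Q_s = 11.62 ÷ 0.0584444 = 198.821 s
Convert to metres: D = 0.0277 m, h = 0.0081 m
Allowable rise: ΔT_a = T_lim − T_in = 233.0 − 182.5 = 50.5 K
Invert ΔT = ηγ̇²t_res/(ρcp) for γ̇: γ̇_max² = ΔT_a ρ cp / (η t_res) = 50.5·1000·1928 / (2360·198.821) = 207.503 s⁻²
Take the square root: γ̇_max = √(207.503) = 14.405 s⁻¹
N_max = γ̇_max·h / (π·D) = 14.405 · 0.0081 / (π · 0.0277) = 1.34081 rev/s = 80.4486 rpm

value=80.45 rpm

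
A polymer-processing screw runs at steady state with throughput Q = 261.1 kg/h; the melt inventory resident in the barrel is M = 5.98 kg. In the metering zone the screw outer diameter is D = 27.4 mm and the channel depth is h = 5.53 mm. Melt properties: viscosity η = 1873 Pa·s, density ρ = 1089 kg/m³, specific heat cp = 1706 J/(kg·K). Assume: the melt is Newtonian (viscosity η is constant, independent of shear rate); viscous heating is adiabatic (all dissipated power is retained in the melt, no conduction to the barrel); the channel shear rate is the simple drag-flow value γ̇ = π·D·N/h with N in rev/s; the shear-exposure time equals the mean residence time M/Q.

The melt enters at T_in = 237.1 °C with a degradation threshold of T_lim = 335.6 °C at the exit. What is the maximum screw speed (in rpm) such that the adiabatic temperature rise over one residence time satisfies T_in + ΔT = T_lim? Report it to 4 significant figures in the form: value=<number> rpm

value=132.7 rpm

Convert throughput: Q = 261.1 kg/h = 261.1/3600 = 0.0725278 kg/s
t_res = M / Q_s = 5.98 / 0.0725278 = 82.4512 s
Geometry in SI: D = 27.4 mm → 0.0274 m, h = 5.53 mm → 0.00553 m
ΔT_a = T_lim − T_in = 335.6 °C − 237.1 °C = 98.5 K
γ̇_max² = ΔT_a·ρ·cp / (η·t_res) = [98.5 × 1089 × 1706] / [1873 × 82.4512] = 1184.97 s⁻²
γ̇_max = √1184.97 = 34.4234 s⁻¹
N_max = γ̇_max h / (πD) = 34.4234·0.00553/(π·0.0274) = 2.21146 rev/s → ×60 = 132.688 rpm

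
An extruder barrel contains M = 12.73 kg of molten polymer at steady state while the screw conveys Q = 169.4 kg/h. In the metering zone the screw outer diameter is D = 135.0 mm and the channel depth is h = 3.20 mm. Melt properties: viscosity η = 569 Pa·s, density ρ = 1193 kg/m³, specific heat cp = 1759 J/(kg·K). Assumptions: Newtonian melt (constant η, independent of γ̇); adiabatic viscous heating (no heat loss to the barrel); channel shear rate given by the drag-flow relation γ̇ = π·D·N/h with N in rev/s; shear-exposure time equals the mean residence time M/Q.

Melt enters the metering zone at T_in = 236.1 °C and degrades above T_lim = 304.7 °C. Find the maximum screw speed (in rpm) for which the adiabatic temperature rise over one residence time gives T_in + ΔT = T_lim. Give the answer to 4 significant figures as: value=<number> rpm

Throughput in SI: Q_s = 169.4 kg/h ÷ 3600 s/h = 0.0470556 kg/s
Mean residence time: t_res = M/Q_s = 12.73 kg / 0.0470556 kg/s = 270.531 s
Geometry in SI: D = 135.0 mm → 0.135 m, h = 3.20 mm → 0.0032 m
ΔT_a = T_lim − T_in = 304.7 °C − 236.1 °C = 68.6 K
γ̇_max² = ΔT_a·ρ·cp/(η·t_res) = 68.6·1193·1759/(569·270.531) = 935.192 s⁻²
γ̇_max = sqrt(935.192) = 30.5809 s⁻¹
N_max = γ̇_max·h / (π·D) = 30.5809 · 0.0032 / (π · 0.135) = 0.230737 rev/s = 13.8442 rpm

value=13.84 rpm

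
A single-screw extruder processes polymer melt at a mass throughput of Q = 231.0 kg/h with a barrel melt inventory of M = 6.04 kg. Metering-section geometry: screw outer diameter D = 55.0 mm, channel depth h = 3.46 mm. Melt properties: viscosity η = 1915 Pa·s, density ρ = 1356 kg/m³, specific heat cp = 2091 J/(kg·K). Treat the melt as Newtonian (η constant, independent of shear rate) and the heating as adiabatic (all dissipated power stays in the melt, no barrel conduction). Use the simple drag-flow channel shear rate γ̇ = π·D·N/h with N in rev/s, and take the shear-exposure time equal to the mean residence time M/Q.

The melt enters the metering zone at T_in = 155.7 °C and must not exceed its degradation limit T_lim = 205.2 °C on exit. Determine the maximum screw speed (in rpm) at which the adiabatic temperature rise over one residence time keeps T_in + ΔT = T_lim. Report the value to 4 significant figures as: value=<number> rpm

value=33.53 rpm

Throughput in SI: Q_s = 231.0 kg/h ÷ 3600 s/h = 0.0641667 kg/s
t_res = M / Q_s = 6.04 ÷ 0.0641667 = 94.1299 s
Convert to metres: D = 0.055 m, h = 0.00346 m
Allowable rise: ΔT_a = T_lim − T_in = 205.2 − 155.7 = 49.5 K
Invert ΔT = ηγ̇²t_res/(ρcp) for γ̇: γ̇_max² = ΔT_a ρ cp / (η t_res) = 49.5·1356·2091 / (1915·94.1299) = 778.615 s⁻²
Take the square root: γ̇_max = √(778.615) = 27.9037 s⁻¹
Solve γ̇ = πDN/h for N: N_max = γ̇_max·h/(π·D) = 27.9037 × 0.00346 / (π × 0.055) = 0.558759 rev/s = 33.5256 rpm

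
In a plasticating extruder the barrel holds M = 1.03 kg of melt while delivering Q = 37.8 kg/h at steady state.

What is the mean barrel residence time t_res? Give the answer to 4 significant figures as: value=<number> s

Convert throughput: Q = 37.8 kg/h = 37.8/3600 = 0.0105 kg/s
t_res = M / Q_s = 1.03 ÷ 0.0105 = 98.0952 s

value=98.10 s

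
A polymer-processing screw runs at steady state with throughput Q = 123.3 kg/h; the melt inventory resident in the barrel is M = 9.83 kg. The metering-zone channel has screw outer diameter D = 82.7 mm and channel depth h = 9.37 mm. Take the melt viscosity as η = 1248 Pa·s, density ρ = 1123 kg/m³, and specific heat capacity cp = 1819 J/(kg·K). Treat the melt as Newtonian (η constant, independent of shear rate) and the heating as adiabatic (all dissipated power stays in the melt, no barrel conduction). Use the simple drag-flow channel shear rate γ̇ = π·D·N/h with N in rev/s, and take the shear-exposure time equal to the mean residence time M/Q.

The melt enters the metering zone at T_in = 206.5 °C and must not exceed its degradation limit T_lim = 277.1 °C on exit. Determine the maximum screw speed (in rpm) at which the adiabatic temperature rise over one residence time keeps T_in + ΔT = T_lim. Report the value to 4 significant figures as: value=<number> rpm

Throughput in SI: Q_s = 123.3 kg/h ÷ 3600 s/h = 0.03425 kg/s
Mean residence time: t_res = M/Q_s = 9.83 kg / 0.03425 kg/s = 287.007 s
Convert to metres: D = 0.0827 m, h = 0.00937 m
ΔT_a = T_lim − T_in = 277.1 − 206.5 = 70.6 K
γ̇_max² = ΔT_a·ρ·cp / (η·t_res) = [70.6 × 1123 × 1819] / [1248 × 287.007] = 402.633 s⁻²
γ̇_max = √402.633 = 20.0657 s⁻¹
N_max = γ̇_max·h / (π·D) = 20.0657 · 0.00937 / (π · 0.0827) = 0.723667 rev/s = 43.42 rpm

value=43.42 rpm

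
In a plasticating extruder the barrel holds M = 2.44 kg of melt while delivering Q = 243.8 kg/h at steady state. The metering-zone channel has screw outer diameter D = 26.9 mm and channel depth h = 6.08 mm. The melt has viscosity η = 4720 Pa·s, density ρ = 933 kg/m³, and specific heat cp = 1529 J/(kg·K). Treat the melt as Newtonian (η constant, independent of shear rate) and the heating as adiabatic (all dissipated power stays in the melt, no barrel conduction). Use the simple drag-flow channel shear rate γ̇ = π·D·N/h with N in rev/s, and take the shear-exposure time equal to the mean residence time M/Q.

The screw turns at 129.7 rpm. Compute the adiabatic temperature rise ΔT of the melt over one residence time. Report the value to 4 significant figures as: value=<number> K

value=107.6 K

Q_s = Q / 3600 = 243.8 / 3600 = 0.0677222 kg/s
t_res = M / Q_s = 2.44 / 0.0677222 = 36.0295 s
Geometry in metres: D = 26.9 mm → 0.0269 m, h = 6.08 mm → 0.00608 m; screw speed N = 129.7 rpm = 2.16167 rev/s
Shear rate: γ̇ = πDN/h = π·0.0269·2.16167/0.00608 = 30.046 s⁻¹
ΔT = η·γ̇²·t_res/(ρ·cp) = [4720 × 30.046² × 36.0295] / [933 × 1529] = 107.618 K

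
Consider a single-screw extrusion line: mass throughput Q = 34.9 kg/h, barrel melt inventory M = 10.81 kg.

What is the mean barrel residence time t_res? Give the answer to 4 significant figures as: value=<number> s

value=1115. s

Q_s = Q / 3600 = 34.9 / 3600 = 0.00969444 kg/s
t_res = M / Q_s = 10.81 / 0.00969444 = 1115.07 s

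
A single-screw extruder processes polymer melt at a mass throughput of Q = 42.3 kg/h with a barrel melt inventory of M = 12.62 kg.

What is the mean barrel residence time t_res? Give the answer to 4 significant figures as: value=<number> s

Q_s = Q / 3600 = 42.3 / 3600 = 0.01175 kg/s
t_res = M / Q_s = 12.62 / 0.01175 = 1074.04 s

value=1074. s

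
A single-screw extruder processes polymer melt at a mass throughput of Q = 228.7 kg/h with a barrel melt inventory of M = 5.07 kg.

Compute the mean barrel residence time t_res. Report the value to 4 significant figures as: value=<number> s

value=79.81 s

Convert throughput: Q = 228.7 kg/h = 228.7/3600 = 0.0635278 kg/s
t_res = M / Q_s = 5.07 / 0.0635278 = 79.8076 s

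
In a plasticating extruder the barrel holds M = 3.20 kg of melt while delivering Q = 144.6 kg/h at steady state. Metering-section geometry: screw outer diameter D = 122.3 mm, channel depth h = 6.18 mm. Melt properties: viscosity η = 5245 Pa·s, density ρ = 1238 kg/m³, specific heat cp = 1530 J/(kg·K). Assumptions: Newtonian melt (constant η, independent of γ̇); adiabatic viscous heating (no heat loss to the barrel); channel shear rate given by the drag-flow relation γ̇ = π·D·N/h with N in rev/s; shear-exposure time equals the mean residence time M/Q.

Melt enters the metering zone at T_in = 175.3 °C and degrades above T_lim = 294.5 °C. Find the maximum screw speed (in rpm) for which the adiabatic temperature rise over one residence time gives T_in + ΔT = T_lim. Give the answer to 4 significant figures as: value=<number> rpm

value=22.43 rpm

Throughput in SI: Q_s = 144.6 kg/h ÷ 3600 s/h = 0.0401667 kg/s
Mean residence time: t_res = M/Q_s = 3.20 kg / 0.0401667 kg/s = 79.668 s
D = 122.3 mm = 0.1223 m;  h = 6.18 mm = 0.00618 m
Allowable rise: ΔT_a = T_lim − T_in = 294.5 − 175.3 = 119.2 K
γ̇_max² = ΔT_a·ρ·cp/(η·t_res) = 119.2·1238·1530/(5245·79.668) = 540.329 s⁻²
Take the square root: γ̇_max = √(540.329) = 23.245 s⁻¹
N_max = γ̇_max·h / (π·D) = 23.245 · 0.00618 / (π · 0.1223) = 0.373888 rev/s = 22.4333 rpm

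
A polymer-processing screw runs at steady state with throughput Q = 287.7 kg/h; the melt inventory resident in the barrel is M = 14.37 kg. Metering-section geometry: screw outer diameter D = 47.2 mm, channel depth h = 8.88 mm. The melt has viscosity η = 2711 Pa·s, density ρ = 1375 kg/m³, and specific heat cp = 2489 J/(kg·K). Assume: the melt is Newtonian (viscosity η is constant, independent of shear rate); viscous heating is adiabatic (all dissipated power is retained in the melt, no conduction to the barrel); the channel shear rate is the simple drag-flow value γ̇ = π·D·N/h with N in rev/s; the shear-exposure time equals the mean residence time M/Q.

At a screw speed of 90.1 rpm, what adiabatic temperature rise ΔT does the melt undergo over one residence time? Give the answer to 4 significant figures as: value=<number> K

value=89.56 K

Throughput in SI: Q_s = 287.7 kg/h ÷ 3600 s/h = 0.0799167 kg/s
Mean residence time: t_res = M/Q_s = 14.37 kg / 0.0799167 kg/s = 179.812 s
Convert to SI: D = 0.0472 m, h = 0.00888 m, N = 90.1/60 = 1.50167 rev/s
γ̇ = π D N / h = (π)(0.0472)(1.50167) / 0.00888 = 25.0757 s⁻¹
ΔT = η·γ̇²·t_res / (ρ·cp) = 2711 · (25.0757)² · 179.812 / (1375 · 2489) = 89.5625 K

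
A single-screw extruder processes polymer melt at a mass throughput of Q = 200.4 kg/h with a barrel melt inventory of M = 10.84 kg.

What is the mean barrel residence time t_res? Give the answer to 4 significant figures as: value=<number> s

value=194.7 s

Convert throughput: Q = 200.4 kg/h = 200.4/3600 = 0.0556667 kg/s
Mean residence time: t_res = M/Q_s = 10.84 kg / 0.0556667 kg/s = 194.731 s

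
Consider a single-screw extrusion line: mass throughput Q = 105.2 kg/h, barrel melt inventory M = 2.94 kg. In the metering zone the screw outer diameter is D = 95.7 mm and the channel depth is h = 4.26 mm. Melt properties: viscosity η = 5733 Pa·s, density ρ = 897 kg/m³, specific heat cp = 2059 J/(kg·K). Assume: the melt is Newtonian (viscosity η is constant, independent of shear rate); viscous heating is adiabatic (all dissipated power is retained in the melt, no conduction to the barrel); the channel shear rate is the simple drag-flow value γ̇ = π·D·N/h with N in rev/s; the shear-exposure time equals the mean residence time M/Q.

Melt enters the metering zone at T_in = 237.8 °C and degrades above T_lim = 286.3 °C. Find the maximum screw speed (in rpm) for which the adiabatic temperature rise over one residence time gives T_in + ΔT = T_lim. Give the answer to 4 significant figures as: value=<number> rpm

Throughput in SI: Q_s = 105.2 kg/h ÷ 3600 s/h = 0.0292222 kg/s
t_res = M / Q_s = 2.94 ÷ 0.0292222 = 100.608 s
Geometry in SI: D = 95.7 mm → 0.0957 m, h = 4.26 mm → 0.00426 m
Allowable rise: ΔT_a = T_lim − T_in = 286.3 − 237.8 = 48.5 K
γ̇_max² = ΔT_a·ρ·cp/(η·t_res) = 48.5·897·2059/(5733·100.608) = 155.301 s⁻²
γ̇_max = sqrt(155.301) = 12.462 s⁻¹
N_max = γ̇_max h / (πD) = 12.462·0.00426/(π·0.0957) = 0.176577 rev/s → ×60 = 10.5946 rpm

value=10.59 rpm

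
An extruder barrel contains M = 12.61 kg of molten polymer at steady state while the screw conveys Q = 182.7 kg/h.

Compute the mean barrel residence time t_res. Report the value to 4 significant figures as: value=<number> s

Convert throughput: Q = 182.7 kg/h = 182.7/3600 = 0.05075 kg/s
Mean residence time: t_res = M/Q_s = 12.61 kg / 0.05075 kg/s = 248.473 s

value=248.5 s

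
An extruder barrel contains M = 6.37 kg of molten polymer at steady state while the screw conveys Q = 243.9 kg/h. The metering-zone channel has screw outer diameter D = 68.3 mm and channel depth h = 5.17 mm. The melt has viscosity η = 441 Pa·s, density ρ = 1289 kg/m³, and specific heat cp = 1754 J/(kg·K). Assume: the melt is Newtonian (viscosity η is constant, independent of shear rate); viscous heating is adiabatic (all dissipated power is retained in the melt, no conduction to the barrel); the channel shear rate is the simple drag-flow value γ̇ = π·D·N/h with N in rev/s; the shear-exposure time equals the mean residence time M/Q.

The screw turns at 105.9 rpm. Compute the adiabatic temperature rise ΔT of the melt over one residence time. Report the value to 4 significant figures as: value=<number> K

value=98.41 K

Q_s = Q / 3600 = 243.9 / 3600 = 0.06775 kg/s
Mean residence time: t_res = M/Q_s = 6.37 kg / 0.06775 kg/s = 94.0221 s
Geometry in metres: D = 68.3 mm → 0.0683 m, h = 5.17 mm → 0.00517 m; screw speed N = 105.9 rpm = 1.765 rev/s
Shear rate: γ̇ = πDN/h = π·0.0683·1.765/0.00517 = 73.2529 s⁻¹
ΔT = η·γ̇²·t_res/(ρ·cp) = [441 × 73.2529² × 94.0221] / [1289 × 1754] = 98.4092 K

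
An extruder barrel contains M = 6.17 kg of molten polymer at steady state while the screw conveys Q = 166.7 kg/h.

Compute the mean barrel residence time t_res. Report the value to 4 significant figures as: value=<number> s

Q_s = Q / 3600 = 166.7 / 3600 = 0.0463056 kg/s
Mean residence time: t_res = M/Q_s = 6.17 kg / 0.0463056 kg/s = 133.245 s

value=133.2 s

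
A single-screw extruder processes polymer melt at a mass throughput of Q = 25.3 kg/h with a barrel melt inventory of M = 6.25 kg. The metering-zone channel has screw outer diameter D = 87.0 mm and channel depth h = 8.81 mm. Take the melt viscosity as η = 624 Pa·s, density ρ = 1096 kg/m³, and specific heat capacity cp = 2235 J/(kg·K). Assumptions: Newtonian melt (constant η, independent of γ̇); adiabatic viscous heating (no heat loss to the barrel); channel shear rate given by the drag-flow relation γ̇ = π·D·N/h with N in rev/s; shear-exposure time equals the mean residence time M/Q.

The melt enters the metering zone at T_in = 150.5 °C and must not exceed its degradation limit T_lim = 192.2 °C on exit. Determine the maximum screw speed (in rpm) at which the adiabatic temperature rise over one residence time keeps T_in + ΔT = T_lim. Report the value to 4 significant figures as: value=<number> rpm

Q_s = Q / 3600 = 25.3 / 3600 = 0.00702778 kg/s
Mean residence time: t_res = M/Q_s = 6.25 kg / 0.00702778 kg/s = 889.328 s
Geometry in SI: D = 87.0 mm → 0.087 m, h = 8.81 mm → 0.00881 m
Allowable rise: ΔT_a = T_lim − T_in = 192.2 − 150.5 = 41.7 K
Invert ΔT = ηγ̇²t_res/(ρcp) for γ̇: γ̇_max² = ΔT_a ρ cp / (η t_res) = 41.7·1096·2235 / (624·889.328) = 184.068 s⁻²
γ̇_max = √184.068 = 13.5672 s⁻¹
N_max = γ̇_max h / (πD) = 13.5672·0.00881/(π·0.087) = 0.437316 rev/s → ×60 = 26.239 rpm

value=26.24 rpm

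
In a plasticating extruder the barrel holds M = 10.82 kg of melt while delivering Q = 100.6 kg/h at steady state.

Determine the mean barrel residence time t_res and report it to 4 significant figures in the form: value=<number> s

value=387.2 s

Throughput in SI: Q_s = 100.6 kg/h ÷ 3600 s/h = 0.0279444 kg/s
Mean residence time: t_res = M/Q_s = 10.82 kg / 0.0279444 kg/s = 387.197 s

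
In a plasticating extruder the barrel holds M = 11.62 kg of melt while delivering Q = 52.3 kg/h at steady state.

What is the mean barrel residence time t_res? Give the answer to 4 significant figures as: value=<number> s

Throughput in SI: Q_s = 52.3 kg/h ÷ 3600 s/h = 0.0145278 kg/s
Mean residence time: t_res = M/Q_s = 11.62 kg / 0.0145278 kg/s = 799.847 s

value=799.8 s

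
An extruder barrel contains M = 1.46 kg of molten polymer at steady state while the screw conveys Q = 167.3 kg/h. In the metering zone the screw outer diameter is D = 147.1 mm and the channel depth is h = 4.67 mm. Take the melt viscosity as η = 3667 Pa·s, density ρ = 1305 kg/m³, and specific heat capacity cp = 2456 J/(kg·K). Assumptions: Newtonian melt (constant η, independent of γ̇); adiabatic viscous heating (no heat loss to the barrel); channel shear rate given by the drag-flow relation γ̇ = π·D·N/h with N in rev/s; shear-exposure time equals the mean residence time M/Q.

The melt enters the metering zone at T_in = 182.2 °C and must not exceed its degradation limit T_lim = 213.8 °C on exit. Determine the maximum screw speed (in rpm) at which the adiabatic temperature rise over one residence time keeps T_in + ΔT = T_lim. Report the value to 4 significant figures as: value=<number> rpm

Throughput in SI: Q_s = 167.3 kg/h ÷ 3600 s/h = 0.0464722 kg/s
t_res = M / Q_s = 1.46 / 0.0464722 = 31.4166 s
Geometry in SI: D = 147.1 mm → 0.1471 m, h = 4.67 mm → 0.00467 m
ΔT_a = T_lim − T_in = 213.8 − 182.2 = 31.6 K
γ̇_max² = ΔT_a·ρ·cp/(η·t_res) = 31.6·1305·2456/(3667·31.4166) = 879.135 s⁻²
Take the square root: γ̇_max = √(879.135) = 29.6502 s⁻¹
Solve γ̇ = πDN/h for N: N_max = γ̇_max·h/(π·D) = 29.6502 × 0.00467 / (π × 0.1471) = 0.299628 rev/s = 17.9777 rpm

value=17.98 rpm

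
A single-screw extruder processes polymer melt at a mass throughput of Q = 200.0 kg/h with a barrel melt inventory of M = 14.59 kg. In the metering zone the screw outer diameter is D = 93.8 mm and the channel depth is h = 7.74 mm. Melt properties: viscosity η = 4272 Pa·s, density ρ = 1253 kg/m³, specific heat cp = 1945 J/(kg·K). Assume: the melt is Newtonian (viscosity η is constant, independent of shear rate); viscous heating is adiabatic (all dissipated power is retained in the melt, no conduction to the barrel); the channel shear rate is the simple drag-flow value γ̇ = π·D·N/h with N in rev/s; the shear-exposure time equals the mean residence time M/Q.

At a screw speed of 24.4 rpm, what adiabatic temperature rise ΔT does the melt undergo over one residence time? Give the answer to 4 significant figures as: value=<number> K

value=110.4 K

Convert throughput: Q = 200.0 kg/h = 200.0/3600 = 0.0555556 kg/s
t_res = M / Q_s = 14.59 / 0.0555556 = 262.62 s
D = 93.8 mm = 0.0938 m;  h = 7.74 mm = 0.00774 m;  N = 24.4 rpm / 60 = 0.406667 rev/s
Shear rate: γ̇ = πDN/h = π·0.0938·0.406667/0.00774 = 15.4828 s⁻¹
ΔT = η·γ̇²·t_res / (ρ·cp) = 4272 · (15.4828)² · 262.62 / (1253 · 1945) = 110.354 K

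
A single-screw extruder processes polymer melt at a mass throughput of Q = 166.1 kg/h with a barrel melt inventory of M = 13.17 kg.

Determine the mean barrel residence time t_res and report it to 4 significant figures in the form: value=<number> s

Q_s = Q / 3600 = 166.1 / 3600 = 0.0461389 kg/s
t_res = M / Q_s = 13.17 / 0.0461389 = 285.443 s

value=285.4 s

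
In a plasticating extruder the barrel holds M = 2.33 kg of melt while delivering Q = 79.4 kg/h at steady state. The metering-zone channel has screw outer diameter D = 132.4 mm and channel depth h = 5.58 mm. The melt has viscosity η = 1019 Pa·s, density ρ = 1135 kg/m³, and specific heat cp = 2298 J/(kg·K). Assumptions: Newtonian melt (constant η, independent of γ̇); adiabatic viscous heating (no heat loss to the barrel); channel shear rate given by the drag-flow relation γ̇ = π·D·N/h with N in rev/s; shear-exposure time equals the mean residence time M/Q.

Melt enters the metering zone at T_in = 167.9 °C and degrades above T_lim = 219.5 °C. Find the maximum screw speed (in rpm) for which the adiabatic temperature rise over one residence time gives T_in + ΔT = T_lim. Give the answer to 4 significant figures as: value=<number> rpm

value=28.46 rpm

Q_s = Q / 3600 = 79.4 / 3600 = 0.0220556 kg/s
t_res = M / Q_s = 2.33 ÷ 0.0220556 = 105.642 s
D = 132.4 mm = 0.1324 m;  h = 5.58 mm = 0.00558 m
Allowable rise: ΔT_a = T_lim − T_in = 219.5 − 167.9 = 51.6 K
γ̇_max² = ΔT_a·ρ·cp/(η·t_res) = 51.6·1135·2298/(1019·105.642) = 1250.21 s⁻²
γ̇_max = sqrt(1250.21) = 35.3583 s⁻¹
Solve γ̇ = πDN/h for N: N_max = γ̇_max·h/(π·D) = 35.3583 × 0.00558 / (π × 0.1324) = 0.474338 rev/s = 28.4603 rpm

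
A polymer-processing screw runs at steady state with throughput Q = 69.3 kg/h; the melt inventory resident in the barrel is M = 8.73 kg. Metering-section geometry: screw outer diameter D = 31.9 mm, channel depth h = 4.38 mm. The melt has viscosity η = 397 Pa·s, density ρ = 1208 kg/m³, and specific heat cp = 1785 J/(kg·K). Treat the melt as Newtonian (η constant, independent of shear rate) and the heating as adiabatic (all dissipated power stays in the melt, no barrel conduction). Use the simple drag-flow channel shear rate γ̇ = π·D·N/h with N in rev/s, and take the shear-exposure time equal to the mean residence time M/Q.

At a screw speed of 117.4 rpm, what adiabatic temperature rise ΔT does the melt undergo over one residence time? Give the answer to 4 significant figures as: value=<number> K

Q_s = Q / 3600 = 69.3 / 3600 = 0.01925 kg/s
Mean residence time: t_res = M/Q_s = 8.73 kg / 0.01925 kg/s = 453.506 s
D = 31.9 mm = 0.0319 m;  h = 4.38 mm = 0.00438 m;  N = 117.4 rpm / 60 = 1.95667 rev/s
γ̇ = π·D·N / h = π · 0.0319 · 1.95667 / 0.00438 = 44.7696 s⁻¹
ΔT = η·γ̇²·t_res/(ρ·cp) = [397 × 44.7696² × 453.506] / [1208 × 1785] = 167.354 K

value=167.4 K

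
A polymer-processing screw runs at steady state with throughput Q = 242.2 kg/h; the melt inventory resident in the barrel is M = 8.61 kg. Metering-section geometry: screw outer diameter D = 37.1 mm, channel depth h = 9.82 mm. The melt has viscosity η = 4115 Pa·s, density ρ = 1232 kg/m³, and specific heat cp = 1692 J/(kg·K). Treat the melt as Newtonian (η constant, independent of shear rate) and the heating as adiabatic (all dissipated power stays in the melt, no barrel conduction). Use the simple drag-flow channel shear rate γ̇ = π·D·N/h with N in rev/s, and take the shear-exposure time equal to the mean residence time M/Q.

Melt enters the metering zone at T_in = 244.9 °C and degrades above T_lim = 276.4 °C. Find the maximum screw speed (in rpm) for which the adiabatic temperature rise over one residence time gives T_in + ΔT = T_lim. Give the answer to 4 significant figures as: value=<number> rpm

value=56.45 rpm

Q_s = Q / 3600 = 242.2 / 3600 = 0.0672778 kg/s
t_res = M / Q_s = 8.61 ÷ 0.0672778 = 127.977 s
D = 37.1 mm = 0.0371 m;  h = 9.82 mm = 0.00982 m
ΔT_a = T_lim − T_in = 276.4 °C − 244.9 °C = 31.5 K
γ̇_max² = ΔT_a·ρ·cp / (η·t_res) = [31.5 × 1232 × 1692] / [4115 × 127.977] = 124.687 s⁻²
Take the square root: γ̇_max = √(124.687) = 11.1663 s⁻¹
N_max = γ̇_max h / (πD) = 11.1663·0.00982/(π·0.0371) = 0.940801 rev/s → ×60 = 56.4481 rpm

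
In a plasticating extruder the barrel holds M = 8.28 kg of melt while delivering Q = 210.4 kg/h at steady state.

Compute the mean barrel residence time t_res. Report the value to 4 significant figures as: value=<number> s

Throughput in SI: Q_s = 210.4 kg/h ÷ 3600 s/h = 0.0584444 kg/s
Mean residence time: t_res = M/Q_s = 8.28 kg / 0.0584444 kg/s = 141.673 s

value=141.7 s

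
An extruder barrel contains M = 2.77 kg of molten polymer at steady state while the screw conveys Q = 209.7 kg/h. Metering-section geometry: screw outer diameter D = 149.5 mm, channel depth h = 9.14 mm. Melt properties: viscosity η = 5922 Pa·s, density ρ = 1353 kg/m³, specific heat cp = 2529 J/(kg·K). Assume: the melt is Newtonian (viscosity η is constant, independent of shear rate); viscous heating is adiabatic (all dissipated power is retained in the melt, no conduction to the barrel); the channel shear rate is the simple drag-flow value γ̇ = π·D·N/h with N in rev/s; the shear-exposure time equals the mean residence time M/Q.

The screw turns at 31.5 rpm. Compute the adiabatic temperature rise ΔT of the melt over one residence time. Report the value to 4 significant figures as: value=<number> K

value=59.90 K

Convert throughput: Q = 209.7 kg/h = 209.7/3600 = 0.05825 kg/s
Mean residence time: t_res = M/Q_s = 2.77 kg / 0.05825 kg/s = 47.5536 s
Convert to SI: D = 0.1495 m, h = 0.00914 m, N = 31.5/60 = 0.525 rev/s
γ̇ = π D N / h = (π)(0.1495)(0.525) / 0.00914 = 26.9777 s⁻¹
ΔT = η·γ̇²·t_res/(ρ·cp) = [5922 × 26.9777² × 47.5536] / [1353 × 2529] = 59.8982 K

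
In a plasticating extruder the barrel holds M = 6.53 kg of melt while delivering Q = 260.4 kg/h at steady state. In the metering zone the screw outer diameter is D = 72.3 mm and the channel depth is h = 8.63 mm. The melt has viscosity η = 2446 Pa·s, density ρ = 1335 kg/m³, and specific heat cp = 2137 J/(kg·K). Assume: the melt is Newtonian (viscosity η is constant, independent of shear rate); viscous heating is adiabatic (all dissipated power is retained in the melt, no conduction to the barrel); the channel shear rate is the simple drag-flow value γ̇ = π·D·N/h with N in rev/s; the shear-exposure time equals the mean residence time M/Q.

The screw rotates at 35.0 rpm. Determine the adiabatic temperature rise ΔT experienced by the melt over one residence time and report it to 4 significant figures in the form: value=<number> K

Q_s = Q / 3600 = 260.4 / 3600 = 0.0723333 kg/s
t_res = M / Q_s = 6.53 ÷ 0.0723333 = 90.2765 s
Convert to SI: D = 0.0723 m, h = 0.00863 m, N = 35.0/60 = 0.583333 rev/s
γ̇ = π D N / h = (π)(0.0723)(0.583333) / 0.00863 = 15.353 s⁻¹
ΔT = η·γ̇²·t_res / (ρ·cp) = 2446 · (15.353)² · 90.2765 / (1335 · 2137) = 18.2446 K

value=18.24 K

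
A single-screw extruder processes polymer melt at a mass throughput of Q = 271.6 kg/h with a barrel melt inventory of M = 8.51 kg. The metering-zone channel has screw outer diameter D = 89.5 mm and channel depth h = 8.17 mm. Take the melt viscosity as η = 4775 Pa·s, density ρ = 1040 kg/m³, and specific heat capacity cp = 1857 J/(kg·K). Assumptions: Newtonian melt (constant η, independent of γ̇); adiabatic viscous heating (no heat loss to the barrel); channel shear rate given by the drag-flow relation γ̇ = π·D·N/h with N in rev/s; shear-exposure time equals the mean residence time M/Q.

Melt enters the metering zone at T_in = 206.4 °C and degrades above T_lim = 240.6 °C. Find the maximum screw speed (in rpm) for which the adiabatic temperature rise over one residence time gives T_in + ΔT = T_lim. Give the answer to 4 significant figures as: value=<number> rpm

value=19.31 rpm

Throughput in SI: Q_s = 271.6 kg/h ÷ 3600 s/h = 0.0754444 kg/s
Mean residence time: t_res = M/Q_s = 8.51 kg / 0.0754444 kg/s = 112.798 s
Geometry in SI: D = 89.5 mm → 0.0895 m, h = 8.17 mm → 0.00817 m
ΔT_a = T_lim − T_in = 240.6 − 206.4 = 34.2 K
γ̇_max² = ΔT_a·ρ·cp/(η·t_res) = 34.2·1040·1857/(4775·112.798) = 122.63 s⁻²
Take the square root: γ̇_max = √(122.63) = 11.0738 s⁻¹
N_max = γ̇_max h / (πD) = 11.0738·0.00817/(π·0.0895) = 0.321771 rev/s → ×60 = 19.3063 rpm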